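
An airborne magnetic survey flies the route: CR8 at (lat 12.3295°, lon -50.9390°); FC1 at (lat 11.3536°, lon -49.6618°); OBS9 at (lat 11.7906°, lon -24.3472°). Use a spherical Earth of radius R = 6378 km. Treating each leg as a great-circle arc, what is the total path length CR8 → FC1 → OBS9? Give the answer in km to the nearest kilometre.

CR8→FC1: c = 0.027678 rad, d = 176.53 km
FC1→OBS9: c = 0.432764 rad, d = 2760.17 km
Total = 176.53 + 2760.17 = 2936.70 km

2937 km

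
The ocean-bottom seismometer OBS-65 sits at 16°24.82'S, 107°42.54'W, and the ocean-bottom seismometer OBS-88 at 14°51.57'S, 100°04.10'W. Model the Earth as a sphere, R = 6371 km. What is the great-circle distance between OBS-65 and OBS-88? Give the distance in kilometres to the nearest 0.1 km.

OBS-65: φ = -16.41367°, λ = -107.70900°
OBS-88: φ = -14.85950°, λ = -100.06833°
Δφ = 1.5542°,  Δλ = 7.6407°
a = sin²(Δφ/2) + cos φ₁ cos φ₂ sin²(Δλ/2) = 0.004300
c = 2·arcsin(√a) = 0.131241 rad = 7.5196°
d = R·c = 6371 × 0.131241 = 836.1 km

836.1 km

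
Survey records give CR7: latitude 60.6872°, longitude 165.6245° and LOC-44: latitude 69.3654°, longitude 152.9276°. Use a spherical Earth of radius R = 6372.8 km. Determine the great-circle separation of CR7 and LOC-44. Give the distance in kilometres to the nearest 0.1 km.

1129.6 km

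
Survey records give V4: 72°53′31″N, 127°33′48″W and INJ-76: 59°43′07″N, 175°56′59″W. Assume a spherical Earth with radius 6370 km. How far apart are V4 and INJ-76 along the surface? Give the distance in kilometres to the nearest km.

2502 km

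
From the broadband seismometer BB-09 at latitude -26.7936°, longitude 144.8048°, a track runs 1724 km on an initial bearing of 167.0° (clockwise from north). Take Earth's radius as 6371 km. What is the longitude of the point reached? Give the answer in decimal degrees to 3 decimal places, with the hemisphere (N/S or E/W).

149.433°E

δ = d/R = 1724/6371 = 0.270601 rad
φ₂ = arcsin(sin φ₁ cos δ + cos φ₁ sin δ cos θ)
   = arcsin(-0.45078·0.96361 + 0.89264·0.26731·-0.97437) = -41.82594°
λ₂ = λ₁ + atan2(sin θ sin δ cos φ₁, cos δ − sin φ₁ sin φ₂) = 149.43332°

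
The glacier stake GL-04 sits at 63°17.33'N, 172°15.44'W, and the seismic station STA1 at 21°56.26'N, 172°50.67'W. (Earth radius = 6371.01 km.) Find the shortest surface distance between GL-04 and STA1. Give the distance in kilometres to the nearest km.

GL-04: φ = +63.28883°, λ = -172.25733°
STA1: φ = +21.93767°, λ = -172.84450°
Δφ = -41.3512°,  Δλ = -0.5872°
a = sin²(Δφ/2) + cos φ₁ cos φ₂ sin²(Δλ/2) = 0.124674
c = 2·arcsin(√a) = 0.721747 rad = 41.3531°
d = R·c = 6371.01 × 0.721747 = 4598.3 km

4598 km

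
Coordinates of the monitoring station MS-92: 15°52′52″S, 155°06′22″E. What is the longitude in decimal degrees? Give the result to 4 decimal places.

155° + 6′/60 + 22″/3600 = 155 + 0.10000 + 0.00611 = 155.1061°

155.1061°E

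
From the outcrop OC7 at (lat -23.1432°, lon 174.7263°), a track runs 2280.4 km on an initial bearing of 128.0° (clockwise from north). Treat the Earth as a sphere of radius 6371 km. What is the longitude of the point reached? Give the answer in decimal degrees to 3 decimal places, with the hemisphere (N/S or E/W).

δ = d/R = 2280.4/6371 = 0.357934 rad
φ₂ = arcsin(sin φ₁ cos δ + cos φ₁ sin δ cos θ)
   = arcsin(-0.39303·0.93662 + 0.91953·0.35034·-0.61566) = -34.50336°
λ₂ = λ₁ + atan2(sin θ sin δ cos φ₁, cos δ − sin φ₁ sin φ₂) = -165.70110°

165.701°W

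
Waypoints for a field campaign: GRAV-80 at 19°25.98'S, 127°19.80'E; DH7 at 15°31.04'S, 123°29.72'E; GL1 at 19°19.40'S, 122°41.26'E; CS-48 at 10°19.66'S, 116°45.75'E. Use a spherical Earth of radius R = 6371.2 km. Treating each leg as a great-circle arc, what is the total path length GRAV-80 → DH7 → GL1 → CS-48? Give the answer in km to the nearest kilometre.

2213 km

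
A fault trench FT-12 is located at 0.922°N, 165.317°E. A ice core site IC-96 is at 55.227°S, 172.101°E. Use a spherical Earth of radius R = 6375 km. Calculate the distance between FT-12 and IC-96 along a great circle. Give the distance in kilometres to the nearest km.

6278 km

Δφ = -56.1490°,  Δλ = 6.7840°
a = sin²(Δφ/2) + cos φ₁ cos φ₂ sin²(Δλ/2) = 0.223479
c = 2·arcsin(√a) = 0.984785 rad = 56.4240°
d = R·c = 6375 × 0.984785 = 6278.0 km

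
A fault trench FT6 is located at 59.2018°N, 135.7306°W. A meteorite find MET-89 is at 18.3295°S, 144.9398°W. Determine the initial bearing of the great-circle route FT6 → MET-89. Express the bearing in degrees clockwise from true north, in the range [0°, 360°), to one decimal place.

188.9°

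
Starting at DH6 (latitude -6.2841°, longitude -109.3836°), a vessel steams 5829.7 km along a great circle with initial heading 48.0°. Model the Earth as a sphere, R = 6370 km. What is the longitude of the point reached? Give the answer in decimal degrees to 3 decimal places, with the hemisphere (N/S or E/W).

67.807°W

δ = d/R = 5829.7/6370 = 0.915181 rad
φ₂ = arcsin(sin φ₁ cos δ + cos φ₁ sin δ cos θ)
   = arcsin(-0.10946·0.60965 + 0.99399·0.79267·0.66913) = 27.41831°
λ₂ = λ₁ + atan2(sin θ sin δ cos φ₁, cos δ − sin φ₁ sin φ₂) = -67.80739°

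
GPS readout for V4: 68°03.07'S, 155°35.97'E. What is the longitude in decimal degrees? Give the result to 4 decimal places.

155.5995°E

155° + 35.97′/60 = 155 + 0.59950 = 155.5995°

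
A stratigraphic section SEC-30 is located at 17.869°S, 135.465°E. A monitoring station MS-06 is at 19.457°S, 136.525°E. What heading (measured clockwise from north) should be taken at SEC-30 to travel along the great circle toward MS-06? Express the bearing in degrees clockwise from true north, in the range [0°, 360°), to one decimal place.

Δλ = 1.0600°
y = sin Δλ · cos φ₂ = 0.017443
x = cos φ₁ sin φ₂ − sin φ₁ cos φ₂ cos Δλ = -0.027762
θ = atan2(y, x) = 147.8585° → 147.8585° (mod 360°)

147.9°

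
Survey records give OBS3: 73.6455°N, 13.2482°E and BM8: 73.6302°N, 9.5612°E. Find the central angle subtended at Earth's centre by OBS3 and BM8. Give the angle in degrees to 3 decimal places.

1.039°

Δφ = -0.0153°,  Δλ = -3.6870°
a = sin²(Δφ/2) + cos φ₁ cos φ₂ sin²(Δλ/2) = 0.000082
c = 2·arcsin(√a) = 0.018127 rad = 1.0386°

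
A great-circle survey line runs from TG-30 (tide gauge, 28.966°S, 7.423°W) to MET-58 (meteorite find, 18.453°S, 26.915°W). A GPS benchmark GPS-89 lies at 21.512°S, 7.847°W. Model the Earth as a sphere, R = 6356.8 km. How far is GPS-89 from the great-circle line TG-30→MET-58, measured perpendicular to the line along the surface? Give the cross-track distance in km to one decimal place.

721.7 km

δ₁₃ = central angle TG-30→GPS-89 = 0.130269 rad  (haversine)
θ₁₃ = bearing TG-30→GPS-89 = 356.962°,  θ₁₂ = bearing TG-30→MET-58 = 296.256°
dₓₜ = R·arcsin(sin δ₁₃ · sin(θ₁₃ − θ₁₂)) = 6356.8·arcsin(0.12990·sin(60.706°)) = 721.704 km
|dₓₜ| = 721.704 km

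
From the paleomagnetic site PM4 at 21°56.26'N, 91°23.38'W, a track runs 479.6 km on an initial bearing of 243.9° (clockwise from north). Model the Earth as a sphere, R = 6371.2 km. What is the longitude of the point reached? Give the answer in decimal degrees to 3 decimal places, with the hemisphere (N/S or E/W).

95.511°W

PM4: φ = +21.93767°, λ = -91.38967°
δ = d/R = 479.6/6371.2 = 0.075276 rad
φ₂ = arcsin(sin φ₁ cos δ + cos φ₁ sin δ cos θ)
   = arcsin(0.37360·0.99717 + 0.92759·0.07521·-0.43994) = 19.98961°
λ₂ = λ₁ + atan2(sin θ sin δ cos φ₁, cos δ − sin φ₁ sin φ₂) = -95.51083°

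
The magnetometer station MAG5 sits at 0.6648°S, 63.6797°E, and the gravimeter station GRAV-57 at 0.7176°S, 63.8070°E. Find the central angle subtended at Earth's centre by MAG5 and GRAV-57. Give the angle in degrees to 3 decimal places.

0.138°

Δφ = -0.0528°,  Δλ = 0.1273°
a = sin²(Δφ/2) + cos φ₁ cos φ₂ sin²(Δλ/2) = 0.000001
c = 2·arcsin(√a) = 0.002405 rad = 0.1378°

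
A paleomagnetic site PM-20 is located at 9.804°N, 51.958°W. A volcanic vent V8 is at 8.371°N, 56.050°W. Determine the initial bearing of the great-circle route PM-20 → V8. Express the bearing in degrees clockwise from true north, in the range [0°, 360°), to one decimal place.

Δλ = -4.0920°
y = sin Δλ · cos φ₂ = -0.070598
x = cos φ₁ sin φ₂ − sin φ₁ cos φ₂ cos Δλ = -0.024579
θ = atan2(y, x) = -109.1954° → 250.8046° (mod 360°)

250.8°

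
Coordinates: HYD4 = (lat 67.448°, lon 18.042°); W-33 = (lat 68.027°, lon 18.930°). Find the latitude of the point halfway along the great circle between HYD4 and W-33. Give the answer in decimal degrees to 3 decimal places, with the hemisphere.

Bx = cos φ₂ cos Δλ = 0.374125,  By = cos φ₂ sin Δλ = 0.005799
φₘ = atan2(sin φ₁ + sin φ₂, √((cos φ₁ + Bx)² + By²)) = 67.73810°
λₘ = λ₁ + atan2(By, cos φ₁ + Bx) = 18.48052°

67.738°N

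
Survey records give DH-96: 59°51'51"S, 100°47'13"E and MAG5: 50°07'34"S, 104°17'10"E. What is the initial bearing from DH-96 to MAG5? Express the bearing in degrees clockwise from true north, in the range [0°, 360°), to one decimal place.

13.1°

DH-96: φ = -59.86417°, λ = +100.78694°
MAG5: φ = -50.12611°, λ = +104.28611°
Δλ = 3.4992°
y = sin Δλ · cos φ₂ = 0.039129
x = cos φ₁ sin φ₂ − sin φ₁ cos φ₂ cos Δλ = 0.168110
θ = atan2(y, x) = 13.1027° → 13.1027° (mod 360°)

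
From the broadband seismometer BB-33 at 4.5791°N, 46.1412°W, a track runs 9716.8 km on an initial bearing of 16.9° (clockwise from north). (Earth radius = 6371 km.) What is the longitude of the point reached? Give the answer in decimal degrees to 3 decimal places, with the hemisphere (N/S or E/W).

δ = d/R = 9716.8/6371 = 1.525161 rad
φ₂ = arcsin(sin φ₁ cos δ + cos φ₁ sin δ cos θ)
   = arcsin(0.07984·0.04562 + 0.99681·0.99896·0.95681) = 73.02036°
λ₂ = λ₁ + atan2(sin θ sin δ cos φ₁, cos δ − sin φ₁ sin φ₂) = 49.91964°

49.920°E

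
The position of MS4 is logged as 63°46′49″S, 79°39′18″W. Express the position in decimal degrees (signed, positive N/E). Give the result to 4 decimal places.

-63.7803°, -79.6550°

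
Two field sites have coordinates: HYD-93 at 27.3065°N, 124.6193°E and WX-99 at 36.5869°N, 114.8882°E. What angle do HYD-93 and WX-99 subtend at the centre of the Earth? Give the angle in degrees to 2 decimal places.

Δφ = 9.2804°,  Δλ = -9.7311°
a = sin²(Δφ/2) + cos φ₁ cos φ₂ sin²(Δλ/2) = 0.011677
c = 2·arcsin(√a) = 0.216546 rad = 12.4072°

12.41°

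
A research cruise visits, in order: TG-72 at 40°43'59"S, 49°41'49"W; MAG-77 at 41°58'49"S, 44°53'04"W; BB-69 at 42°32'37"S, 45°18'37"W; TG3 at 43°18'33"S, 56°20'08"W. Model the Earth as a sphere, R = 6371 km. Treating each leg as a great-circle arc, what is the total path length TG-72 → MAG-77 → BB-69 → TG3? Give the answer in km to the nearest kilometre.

1398 km

TG-72: φ = -40.73306°, λ = -49.69694°
MAG-77: φ = -41.98028°, λ = -44.88444°
BB-69: φ = -42.54361°, λ = -45.31028°
TG3: φ = -43.30917°, λ = -56.33556°
TG-72→MAG-77: c = 0.066687 rad, d = 424.87 km
MAG-77→BB-69: c = 0.011266 rad, d = 71.78 km
BB-69→TG3: c = 0.141429 rad, d = 901.04 km
Total = 424.87 + 71.78 + 901.04 = 1397.68 km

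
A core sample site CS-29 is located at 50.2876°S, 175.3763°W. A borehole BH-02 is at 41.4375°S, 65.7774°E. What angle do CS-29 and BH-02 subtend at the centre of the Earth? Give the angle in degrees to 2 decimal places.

Δφ = 8.8501°,  Δλ = -118.8463°
a = sin²(Δφ/2) + cos φ₁ cos φ₂ sin²(Δλ/2) = 0.360999
c = 2·arcsin(√a) = 1.289082 rad = 73.8590°

73.86°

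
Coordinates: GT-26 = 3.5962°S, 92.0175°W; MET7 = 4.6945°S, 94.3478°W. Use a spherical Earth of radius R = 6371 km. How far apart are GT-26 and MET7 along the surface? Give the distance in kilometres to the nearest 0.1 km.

285.8 km

Δφ = -1.0983°,  Δλ = -2.3303°
a = sin²(Δφ/2) + cos φ₁ cos φ₂ sin²(Δλ/2) = 0.000503
c = 2·arcsin(√a) = 0.044866 rad = 2.5706°
d = R·c = 6371 × 0.044866 = 285.8 km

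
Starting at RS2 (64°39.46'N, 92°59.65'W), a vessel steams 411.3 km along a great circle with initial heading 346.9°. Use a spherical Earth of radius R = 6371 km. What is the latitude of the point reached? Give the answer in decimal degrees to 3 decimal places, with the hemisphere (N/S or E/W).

68.245°N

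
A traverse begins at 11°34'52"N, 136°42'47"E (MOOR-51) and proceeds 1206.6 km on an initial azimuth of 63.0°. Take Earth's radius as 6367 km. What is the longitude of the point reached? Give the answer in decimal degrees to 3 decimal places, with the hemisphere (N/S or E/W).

MOOR-51: φ = +11.58111°, λ = +136.71306°
δ = d/R = 1206.6/6367 = 0.189508 rad
φ₂ = arcsin(sin φ₁ cos δ + cos φ₁ sin δ cos θ)
   = arcsin(0.20075·0.98210 + 0.97964·0.18838·0.45399) = 16.31636°
λ₂ = λ₁ + atan2(sin θ sin δ cos φ₁, cos δ − sin φ₁ sin φ₂) = 146.78519°

146.785°E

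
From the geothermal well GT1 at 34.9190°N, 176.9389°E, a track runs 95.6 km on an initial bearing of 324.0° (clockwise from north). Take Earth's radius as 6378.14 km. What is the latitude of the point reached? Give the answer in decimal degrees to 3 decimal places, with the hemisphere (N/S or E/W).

35.612°N

δ = d/R = 95.6/6378.14 = 0.014989 rad
φ₂ = arcsin(sin φ₁ cos δ + cos φ₁ sin δ cos θ)
   = arcsin(0.57242·0.99989 + 0.81996·0.01499·0.80902) = 35.61220°
λ₂ = λ₁ + atan2(sin θ sin δ cos φ₁, cos δ − sin φ₁ sin φ₂) = 176.31800°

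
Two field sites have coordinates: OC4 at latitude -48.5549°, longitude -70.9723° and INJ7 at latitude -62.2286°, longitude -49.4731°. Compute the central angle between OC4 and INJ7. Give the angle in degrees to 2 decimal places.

Δφ = -13.6737°,  Δλ = 21.4992°
a = sin²(Δφ/2) + cos φ₁ cos φ₂ sin²(Δλ/2) = 0.024900
c = 2·arcsin(√a) = 0.316921 rad = 18.1582°

18.16°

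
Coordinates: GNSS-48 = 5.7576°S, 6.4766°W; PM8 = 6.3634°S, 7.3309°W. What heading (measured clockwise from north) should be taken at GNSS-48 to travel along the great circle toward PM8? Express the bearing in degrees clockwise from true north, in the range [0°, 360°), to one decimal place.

Δλ = -0.8543°
y = sin Δλ · cos φ₂ = -0.014818
x = cos φ₁ sin φ₂ − sin φ₁ cos φ₂ cos Δλ = -0.010584
θ = atan2(y, x) = -125.5373° → 234.4627° (mod 360°)

234.5°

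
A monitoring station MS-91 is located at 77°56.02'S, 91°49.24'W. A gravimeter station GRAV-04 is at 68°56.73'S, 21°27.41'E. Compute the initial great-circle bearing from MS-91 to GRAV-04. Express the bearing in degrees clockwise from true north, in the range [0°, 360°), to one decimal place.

MS-91: φ = -77.93367°, λ = -91.82067°
GRAV-04: φ = -68.94550°, λ = +21.45683°
Δλ = 113.2775°
y = sin Δλ · cos φ₂ = 0.330013
x = cos φ₁ sin φ₂ − sin φ₁ cos φ₂ cos Δλ = -0.333924
θ = atan2(y, x) = 135.3375° → 135.3375° (mod 360°)

135.3°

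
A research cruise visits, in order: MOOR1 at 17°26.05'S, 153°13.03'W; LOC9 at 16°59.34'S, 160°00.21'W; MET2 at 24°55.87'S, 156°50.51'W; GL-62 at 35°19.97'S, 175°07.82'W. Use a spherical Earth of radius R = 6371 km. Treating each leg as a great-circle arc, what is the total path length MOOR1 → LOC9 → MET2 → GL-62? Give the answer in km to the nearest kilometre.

3764 km

MOOR1: φ = -17.43417°, λ = -153.21717°
LOC9: φ = -16.98900°, λ = -160.00350°
MET2: φ = -24.93117°, λ = -156.84183°
GL-62: φ = -35.33283°, λ = -175.13033°
MOOR1→LOC9: c = 0.113400 rad, d = 722.47 km
LOC9→MET2: c = 0.147864 rad, d = 942.04 km
MET2→GL-62: c = 0.329518 rad, d = 2099.36 km
Total = 722.47 + 942.04 + 2099.36 = 3763.87 km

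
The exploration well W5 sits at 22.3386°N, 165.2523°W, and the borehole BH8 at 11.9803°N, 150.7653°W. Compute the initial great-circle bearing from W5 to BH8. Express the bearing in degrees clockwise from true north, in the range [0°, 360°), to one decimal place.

Δλ = 14.4870°
y = sin Δλ · cos φ₂ = 0.244712
x = cos φ₁ sin φ₂ − sin φ₁ cos φ₂ cos Δλ = -0.167982
θ = atan2(y, x) = 124.4675° → 124.4675° (mod 360°)

124.5°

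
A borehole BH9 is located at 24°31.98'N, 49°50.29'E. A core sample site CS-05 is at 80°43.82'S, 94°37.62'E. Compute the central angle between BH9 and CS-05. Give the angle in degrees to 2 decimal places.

107.81°

BH9: φ = +24.53300°, λ = +49.83817°
CS-05: φ = -80.73033°, λ = +94.62700°
Δφ = -105.2633°,  Δλ = 44.7888°
a = sin²(Δφ/2) + cos φ₁ cos φ₂ sin²(Δλ/2) = 0.652897
c = 2·arcsin(√a) = 1.881570 rad = 107.8060°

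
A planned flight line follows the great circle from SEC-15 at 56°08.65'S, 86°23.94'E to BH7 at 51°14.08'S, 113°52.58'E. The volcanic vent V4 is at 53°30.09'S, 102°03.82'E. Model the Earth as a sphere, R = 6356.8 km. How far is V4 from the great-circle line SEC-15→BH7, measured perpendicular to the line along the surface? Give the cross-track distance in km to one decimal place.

81.0 km

SEC-15: φ = -56.14417°, λ = +86.39900°
BH7: φ = -51.23467°, λ = +113.87633°
V4: φ = -53.50150°, λ = +102.06367°
δ₁₃ = central angle SEC-15→V4 = 0.163712 rad  (haversine)
θ₁₃ = bearing SEC-15→V4 = 80.193°,  θ₁₂ = bearing SEC-15→BH7 = 84.675°
dₓₜ = R·arcsin(sin δ₁₃ · sin(θ₁₃ − θ₁₂)) = 6356.8·arcsin(0.16298·sin(-4.482°)) = -80.968 km
|dₓₜ| = 80.968 km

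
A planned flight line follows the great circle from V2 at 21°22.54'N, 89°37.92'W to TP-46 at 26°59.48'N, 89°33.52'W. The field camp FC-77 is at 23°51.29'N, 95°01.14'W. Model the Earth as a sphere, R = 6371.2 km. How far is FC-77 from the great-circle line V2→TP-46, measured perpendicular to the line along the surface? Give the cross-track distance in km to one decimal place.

V2: φ = +21.37567°, λ = -89.63200°
TP-46: φ = +26.99133°, λ = -89.55867°
FC-77: φ = +23.85483°, λ = -95.01900°
δ₁₃ = central angle V2→FC-77 = 0.096966 rad  (haversine)
θ₁₃ = bearing V2→FC-77 = 297.516°,  θ₁₂ = bearing V2→TP-46 = 0.668°
dₓₜ = R·arcsin(sin δ₁₃ · sin(θ₁₃ − θ₁₂)) = 6371.2·arcsin(0.09681·sin(296.849°)) = -551.017 km
|dₓₜ| = 551.017 km

551.0 km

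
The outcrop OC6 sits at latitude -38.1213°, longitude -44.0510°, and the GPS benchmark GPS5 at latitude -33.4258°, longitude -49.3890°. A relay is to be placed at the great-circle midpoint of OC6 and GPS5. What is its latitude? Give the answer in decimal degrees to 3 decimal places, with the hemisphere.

35.803°S

Bx = cos φ₂ cos Δλ = 0.830980,  By = cos φ₂ sin Δλ = -0.077644
φₘ = atan2(sin φ₁ + sin φ₂, √((cos φ₁ + Bx)² + By²)) = -35.80302°
λₘ = λ₁ + atan2(By, cos φ₁ + Bx) = -46.79890°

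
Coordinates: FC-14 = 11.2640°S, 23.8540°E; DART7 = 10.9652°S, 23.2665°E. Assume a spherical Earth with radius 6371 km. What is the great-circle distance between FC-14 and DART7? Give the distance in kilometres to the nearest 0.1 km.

Δφ = 0.2988°,  Δλ = -0.5875°
a = sin²(Δφ/2) + cos φ₁ cos φ₂ sin²(Δλ/2) = 0.000032
c = 2·arcsin(√a) = 0.011333 rad = 0.6493°
d = R·c = 6371 × 0.011333 = 72.2 km

72.2 km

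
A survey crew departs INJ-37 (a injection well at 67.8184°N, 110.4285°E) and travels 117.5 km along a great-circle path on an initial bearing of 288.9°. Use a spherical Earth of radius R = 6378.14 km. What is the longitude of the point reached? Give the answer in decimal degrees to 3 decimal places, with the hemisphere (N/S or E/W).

δ = d/R = 117.5/6378.14 = 0.018422 rad
φ₂ = arcsin(sin φ₁ cos δ + cos φ₁ sin δ cos θ)
   = arcsin(0.92599·0.99983 + 0.37754·0.01842·0.32392) = 68.13863°
λ₂ = λ₁ + atan2(sin θ sin δ cos φ₁, cos δ − sin φ₁ sin φ₂) = 107.74584°

107.746°E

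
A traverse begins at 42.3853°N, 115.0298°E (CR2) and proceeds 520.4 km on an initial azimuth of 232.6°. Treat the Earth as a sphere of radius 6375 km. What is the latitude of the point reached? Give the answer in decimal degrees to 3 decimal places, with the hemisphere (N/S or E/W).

39.441°N

δ = d/R = 520.4/6375 = 0.081631 rad
φ₂ = arcsin(sin φ₁ cos δ + cos φ₁ sin δ cos θ)
   = arcsin(0.67411·0.99667 + 0.73863·0.08154·-0.60738) = 39.44127°
λ₂ = λ₁ + atan2(sin θ sin δ cos φ₁, cos δ − sin φ₁ sin φ₂) = 110.21828°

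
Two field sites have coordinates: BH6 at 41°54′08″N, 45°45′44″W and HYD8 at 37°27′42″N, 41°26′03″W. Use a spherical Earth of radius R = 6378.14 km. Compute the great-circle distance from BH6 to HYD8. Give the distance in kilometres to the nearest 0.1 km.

617.7 km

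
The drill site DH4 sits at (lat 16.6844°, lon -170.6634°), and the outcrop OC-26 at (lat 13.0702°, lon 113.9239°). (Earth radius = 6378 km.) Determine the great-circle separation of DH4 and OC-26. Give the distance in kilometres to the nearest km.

8076 km

Δφ = -3.6142°,  Δλ = -75.4127°
a = sin²(Δφ/2) + cos φ₁ cos φ₂ sin²(Δλ/2) = 0.350036
c = 2·arcsin(√a) = 1.266179 rad = 72.5467°
d = R·c = 6378 × 1.266179 = 8075.7 km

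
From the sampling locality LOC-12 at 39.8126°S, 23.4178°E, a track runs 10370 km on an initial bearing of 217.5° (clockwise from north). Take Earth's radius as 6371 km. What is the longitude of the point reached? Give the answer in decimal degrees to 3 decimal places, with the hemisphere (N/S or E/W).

108.768°W

δ = d/R = 10370/6371 = 1.627688 rad
φ₂ = arcsin(sin φ₁ cos δ + cos φ₁ sin δ cos θ)
   = arcsin(-0.64028·-0.05686 + 0.76814·0.99838·-0.79335) = -34.89091°
λ₂ = λ₁ + atan2(sin θ sin δ cos φ₁, cos δ − sin φ₁ sin φ₂) = -108.76795°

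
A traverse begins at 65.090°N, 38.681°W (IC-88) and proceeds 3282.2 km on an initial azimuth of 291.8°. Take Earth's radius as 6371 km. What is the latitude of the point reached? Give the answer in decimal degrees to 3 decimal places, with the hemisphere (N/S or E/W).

δ = d/R = 3282.2/6371 = 0.515178 rad
φ₂ = arcsin(sin φ₁ cos δ + cos φ₁ sin δ cos θ)
   = arcsin(0.90697·0.87020 + 0.42119·0.49269·0.37137) = 60.03329°
λ₂ = λ₁ + atan2(sin θ sin δ cos φ₁, cos δ − sin φ₁ sin φ₂) = -105.00530°

60.033°N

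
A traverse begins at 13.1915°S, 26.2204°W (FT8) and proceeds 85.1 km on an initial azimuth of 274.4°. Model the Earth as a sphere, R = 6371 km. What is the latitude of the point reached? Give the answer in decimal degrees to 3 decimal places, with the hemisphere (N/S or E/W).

δ = d/R = 85.1/6371 = 0.013357 rad
φ₂ = arcsin(sin φ₁ cos δ + cos φ₁ sin δ cos θ)
   = arcsin(-0.22821·0.99991 + 0.97361·0.01336·0.07672) = -13.13160°
λ₂ = λ₁ + atan2(sin θ sin δ cos φ₁, cos δ − sin φ₁ sin φ₂) = -27.00396°

13.132°S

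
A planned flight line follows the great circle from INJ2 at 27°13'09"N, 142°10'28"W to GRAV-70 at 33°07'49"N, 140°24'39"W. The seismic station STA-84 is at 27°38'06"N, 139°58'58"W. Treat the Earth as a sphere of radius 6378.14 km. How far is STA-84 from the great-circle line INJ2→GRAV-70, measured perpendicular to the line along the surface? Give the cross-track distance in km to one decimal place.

INJ2: φ = +27.21917°, λ = -142.17444°
GRAV-70: φ = +33.13028°, λ = -140.41083°
STA-84: φ = +27.63500°, λ = -139.98278°
δ₁₃ = central angle INJ2→STA-84 = 0.034719 rad  (haversine)
θ₁₃ = bearing INJ2→STA-84 = 77.431°,  θ₁₂ = bearing INJ2→GRAV-70 = 14.026°
dₓₜ = R·arcsin(sin δ₁₃ · sin(θ₁₃ − θ₁₂)) = 6378.14·arcsin(0.03471·sin(63.404°)) = 198.002 km
|dₓₜ| = 198.002 km

198.0 km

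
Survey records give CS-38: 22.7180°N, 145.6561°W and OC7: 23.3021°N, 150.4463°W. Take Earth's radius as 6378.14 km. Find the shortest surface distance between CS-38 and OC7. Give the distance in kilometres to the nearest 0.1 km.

495.1 km

Δφ = 0.5841°,  Δλ = -4.7902°
a = sin²(Δφ/2) + cos φ₁ cos φ₂ sin²(Δλ/2) = 0.001506
c = 2·arcsin(√a) = 0.077621 rad = 4.4474°
d = R·c = 6378.14 × 0.077621 = 495.1 km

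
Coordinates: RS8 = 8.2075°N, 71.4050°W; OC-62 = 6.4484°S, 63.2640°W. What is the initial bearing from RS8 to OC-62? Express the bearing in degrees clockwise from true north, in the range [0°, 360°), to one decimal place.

150.8°

Δλ = 8.1410°
y = sin Δλ · cos φ₂ = 0.140714
x = cos φ₁ sin φ₂ − sin φ₁ cos φ₂ cos Δλ = -0.251584
θ = atan2(y, x) = 150.7812° → 150.7812° (mod 360°)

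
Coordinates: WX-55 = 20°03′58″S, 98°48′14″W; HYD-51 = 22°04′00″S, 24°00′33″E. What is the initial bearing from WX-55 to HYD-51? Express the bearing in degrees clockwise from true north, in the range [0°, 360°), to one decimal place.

124.0°

WX-55: φ = -20.06611°, λ = -98.80389°
HYD-51: φ = -22.06667°, λ = +24.00917°
Δλ = 122.8131°
y = sin Δλ · cos φ₂ = 0.778878
x = cos φ₁ sin φ₂ − sin φ₁ cos φ₂ cos Δλ = -0.525188
θ = atan2(y, x) = 123.9913° → 123.9913° (mod 360°)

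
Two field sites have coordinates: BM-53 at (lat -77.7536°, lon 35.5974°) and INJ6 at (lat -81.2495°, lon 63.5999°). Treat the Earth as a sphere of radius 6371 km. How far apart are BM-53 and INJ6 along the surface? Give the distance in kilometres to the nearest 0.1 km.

Δφ = -3.4959°,  Δλ = 28.0025°
a = sin²(Δφ/2) + cos φ₁ cos φ₂ sin²(Δλ/2) = 0.002819
c = 2·arcsin(√a) = 0.106245 rad = 6.0874°
d = R·c = 6371 × 0.106245 = 676.9 km

676.9 km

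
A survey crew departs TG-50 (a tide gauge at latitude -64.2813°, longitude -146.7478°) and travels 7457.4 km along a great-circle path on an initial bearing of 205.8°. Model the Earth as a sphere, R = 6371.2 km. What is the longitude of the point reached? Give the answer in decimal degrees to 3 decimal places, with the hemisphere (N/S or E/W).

δ = d/R = 7457.4/6371.2 = 1.170486 rad
φ₂ = arcsin(sin φ₁ cos δ + cos φ₁ sin δ cos θ)
   = arcsin(-0.90094·0.38970 + 0.43395·0.92094·-0.90032) = -45.30869°
λ₂ = λ₁ + atan2(sin θ sin δ cos φ₁, cos δ − sin φ₁ sin φ₂) = 67.99729°

67.997°E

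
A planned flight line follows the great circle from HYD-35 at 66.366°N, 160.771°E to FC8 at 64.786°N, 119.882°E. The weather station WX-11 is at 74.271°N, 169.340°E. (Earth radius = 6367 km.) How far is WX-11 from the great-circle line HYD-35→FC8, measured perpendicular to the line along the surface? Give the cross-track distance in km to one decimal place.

932.1 km

δ₁₃ = central angle HYD-35→WX-11 = 0.146526 rad  (haversine)
θ₁₃ = bearing HYD-35→WX-11 = 16.061°,  θ₁₂ = bearing HYD-35→FC8 = 283.638°
dₓₜ = R·arcsin(sin δ₁₃ · sin(θ₁₃ − θ₁₂)) = 6367·arcsin(0.14600·sin(-267.578°)) = 932.089 km
|dₓₜ| = 932.089 km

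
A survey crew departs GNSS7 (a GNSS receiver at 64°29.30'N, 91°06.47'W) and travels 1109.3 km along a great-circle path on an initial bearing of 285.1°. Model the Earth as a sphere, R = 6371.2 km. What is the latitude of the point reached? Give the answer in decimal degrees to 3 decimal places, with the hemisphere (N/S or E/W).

65.270°N

GNSS7: φ = +64.48833°, λ = -91.10783°
δ = d/R = 1109.3/6371.2 = 0.174112 rad
φ₂ = arcsin(sin φ₁ cos δ + cos φ₁ sin δ cos θ)
   = arcsin(0.90250·0.98488 + 0.43069·0.17323·0.26050) = 65.26996°
λ₂ = λ₁ + atan2(sin θ sin δ cos φ₁, cos δ − sin φ₁ sin φ₂) = -114.67326°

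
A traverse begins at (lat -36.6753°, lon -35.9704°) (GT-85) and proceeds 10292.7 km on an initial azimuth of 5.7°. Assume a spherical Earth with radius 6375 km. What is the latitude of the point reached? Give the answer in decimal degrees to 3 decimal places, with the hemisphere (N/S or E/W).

55.429°N

δ = d/R = 10292.7/6375 = 1.614541 rad
φ₂ = arcsin(sin φ₁ cos δ + cos φ₁ sin δ cos θ)
   = arcsin(-0.59728·-0.04373 + 0.80203·0.99904·0.99506) = 55.42900°
λ₂ = λ₁ + atan2(sin θ sin δ cos φ₁, cos δ − sin φ₁ sin φ₂) = -25.89943°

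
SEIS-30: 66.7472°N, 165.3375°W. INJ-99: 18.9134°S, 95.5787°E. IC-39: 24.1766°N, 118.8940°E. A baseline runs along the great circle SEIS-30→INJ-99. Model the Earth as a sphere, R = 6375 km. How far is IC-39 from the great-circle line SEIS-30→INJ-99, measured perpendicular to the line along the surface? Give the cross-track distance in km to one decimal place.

338.9 km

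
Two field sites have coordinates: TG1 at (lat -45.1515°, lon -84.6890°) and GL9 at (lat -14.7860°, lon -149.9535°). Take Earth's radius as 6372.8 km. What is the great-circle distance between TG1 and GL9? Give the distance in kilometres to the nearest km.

Δφ = 30.3655°,  Δλ = -65.2645°
a = sin²(Δφ/2) + cos φ₁ cos φ₂ sin²(Δλ/2) = 0.266872
c = 2·arcsin(√a) = 1.085742 rad = 62.2084°
d = R·c = 6372.8 × 1.085742 = 6919.2 km

6919 km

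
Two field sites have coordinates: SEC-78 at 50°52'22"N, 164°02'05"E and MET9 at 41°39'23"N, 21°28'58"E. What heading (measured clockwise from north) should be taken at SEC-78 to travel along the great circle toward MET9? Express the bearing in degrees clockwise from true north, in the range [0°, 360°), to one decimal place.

SEC-78: φ = +50.87278°, λ = +164.03472°
MET9: φ = +41.65639°, λ = +21.48278°
Δλ = -142.5519°
y = sin Δλ · cos φ₂ = -0.454295
x = cos φ₁ sin φ₂ − sin φ₁ cos φ₂ cos Δλ = 0.879574
θ = atan2(y, x) = -27.3161° → 332.6839° (mod 360°)

332.7°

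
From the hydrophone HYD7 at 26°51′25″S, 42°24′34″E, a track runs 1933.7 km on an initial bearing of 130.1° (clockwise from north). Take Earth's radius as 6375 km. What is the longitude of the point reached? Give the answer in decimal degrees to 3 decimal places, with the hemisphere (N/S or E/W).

HYD7: φ = -26.85694°, λ = +42.40944°
δ = d/R = 1933.7/6375 = 0.303325 rad
φ₂ = arcsin(sin φ₁ cos δ + cos φ₁ sin δ cos θ)
   = arcsin(-0.45176·0.95435 + 0.89214·0.29870·-0.64412) = -37.06963°
λ₂ = λ₁ + atan2(sin θ sin δ cos φ₁, cos δ − sin φ₁ sin φ₂) = 59.04892°

59.049°E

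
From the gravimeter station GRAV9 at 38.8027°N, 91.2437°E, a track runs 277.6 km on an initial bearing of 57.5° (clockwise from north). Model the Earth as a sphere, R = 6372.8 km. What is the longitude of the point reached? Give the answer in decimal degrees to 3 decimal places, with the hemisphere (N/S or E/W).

δ = d/R = 277.6/6372.8 = 0.043560 rad
φ₂ = arcsin(sin φ₁ cos δ + cos φ₁ sin δ cos θ)
   = arcsin(0.62664·0.99905 + 0.77931·0.04355·0.53730) = 40.11171°
λ₂ = λ₁ + atan2(sin θ sin δ cos φ₁, cos δ − sin φ₁ sin φ₂) = 93.99621°

93.996°E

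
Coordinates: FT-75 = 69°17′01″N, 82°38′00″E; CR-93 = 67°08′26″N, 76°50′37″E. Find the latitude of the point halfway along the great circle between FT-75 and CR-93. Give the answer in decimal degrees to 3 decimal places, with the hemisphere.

68.237°N

FT-75: φ = +69.28361°, λ = +82.63333°
CR-93: φ = +67.14056°, λ = +76.84361°
Bx = cos φ₂ cos Δλ = 0.386490,  By = cos φ₂ sin Δλ = -0.039188
φₘ = atan2(sin φ₁ + sin φ₂, √((cos φ₁ + Bx)² + By²)) = 68.23723°
λₘ = λ₁ + atan2(By, cos φ₁ + Bx) = 79.60290°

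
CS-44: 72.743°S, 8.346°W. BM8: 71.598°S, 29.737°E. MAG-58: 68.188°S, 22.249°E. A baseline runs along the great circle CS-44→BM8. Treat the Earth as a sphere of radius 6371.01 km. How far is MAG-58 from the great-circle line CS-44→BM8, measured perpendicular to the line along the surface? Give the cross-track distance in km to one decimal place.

δ₁₃ = central angle CS-44→MAG-58 = 0.192670 rad  (haversine)
θ₁₃ = bearing CS-44→MAG-58 = 80.981°,  θ₁₂ = bearing CS-44→BM8 = 102.788°
dₓₜ = R·arcsin(sin δ₁₃ · sin(θ₁₃ − θ₁₂)) = 6371.01·arcsin(0.19148·sin(-21.807°)) = -453.570 km
|dₓₜ| = 453.570 km

453.6 km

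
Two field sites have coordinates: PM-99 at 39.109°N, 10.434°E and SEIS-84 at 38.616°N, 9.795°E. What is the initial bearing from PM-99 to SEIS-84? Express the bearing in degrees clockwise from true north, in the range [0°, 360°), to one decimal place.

225.5°

Δλ = -0.6390°
y = sin Δλ · cos φ₂ = -0.008714
x = cos φ₁ sin φ₂ − sin φ₁ cos φ₂ cos Δλ = -0.008574
θ = atan2(y, x) = -134.5354° → 225.4646° (mod 360°)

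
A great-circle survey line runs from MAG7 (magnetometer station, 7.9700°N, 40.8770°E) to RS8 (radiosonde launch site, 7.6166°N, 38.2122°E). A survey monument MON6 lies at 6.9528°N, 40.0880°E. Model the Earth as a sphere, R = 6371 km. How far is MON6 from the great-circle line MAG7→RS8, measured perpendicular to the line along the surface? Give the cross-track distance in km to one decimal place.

δ₁₃ = central angle MAG7→MON6 = 0.022397 rad  (haversine)
θ₁₃ = bearing MAG7→MON6 = 217.616°,  θ₁₂ = bearing MAG7→RS8 = 262.558°
dₓₜ = R·arcsin(sin δ₁₃ · sin(θ₁₃ − θ₁₂)) = 6371·arcsin(0.02239·sin(-44.943°)) = -100.791 km
|dₓₜ| = 100.791 km

100.8 km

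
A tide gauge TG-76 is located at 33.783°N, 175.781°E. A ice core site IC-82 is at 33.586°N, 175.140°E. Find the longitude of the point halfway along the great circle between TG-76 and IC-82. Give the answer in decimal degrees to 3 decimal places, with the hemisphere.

175.460°E

Bx = cos φ₂ cos Δλ = 0.833004,  By = cos φ₂ sin Δλ = -0.009320
φₘ = atan2(sin φ₁ + sin φ₂, √((cos φ₁ + Bx)² + By²)) = 33.68491°
λₘ = λ₁ + atan2(By, cos φ₁ + Bx) = 175.46013°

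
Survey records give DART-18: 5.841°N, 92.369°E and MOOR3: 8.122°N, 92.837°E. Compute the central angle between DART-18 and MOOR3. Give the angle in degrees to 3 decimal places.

Δφ = 2.2810°,  Δλ = 0.4680°
a = sin²(Δφ/2) + cos φ₁ cos φ₂ sin²(Δλ/2) = 0.000413
c = 2·arcsin(√a) = 0.040628 rad = 2.3278°

2.328°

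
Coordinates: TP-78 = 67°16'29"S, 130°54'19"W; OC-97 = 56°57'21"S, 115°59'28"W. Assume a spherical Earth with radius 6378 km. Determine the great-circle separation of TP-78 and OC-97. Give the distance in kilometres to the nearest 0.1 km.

TP-78: φ = -67.27472°, λ = -130.90528°
OC-97: φ = -56.95583°, λ = -115.99111°
Δφ = 10.3189°,  Δλ = 14.9142°
a = sin²(Δφ/2) + cos φ₁ cos φ₂ sin²(Δλ/2) = 0.011635
c = 2·arcsin(√a) = 0.216153 rad = 12.3847°
d = R·c = 6378 × 0.216153 = 1378.6 km

1378.6 km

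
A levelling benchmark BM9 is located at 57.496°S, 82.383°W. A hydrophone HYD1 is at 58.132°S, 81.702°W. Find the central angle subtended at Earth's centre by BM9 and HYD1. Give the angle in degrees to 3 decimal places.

0.732°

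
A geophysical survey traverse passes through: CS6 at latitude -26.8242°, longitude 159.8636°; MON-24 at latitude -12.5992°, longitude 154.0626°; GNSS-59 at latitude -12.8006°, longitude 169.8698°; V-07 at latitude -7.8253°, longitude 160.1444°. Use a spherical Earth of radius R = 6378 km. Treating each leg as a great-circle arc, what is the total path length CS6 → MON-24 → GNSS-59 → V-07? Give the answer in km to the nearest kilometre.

CS6→MON-24: c = 0.265817 rad, d = 1695.38 km
MON-24→GNSS-59: c = 0.269119 rad, d = 1716.44 km
GNSS-59→V-07: c = 0.188168 rad, d = 1200.14 km
Total = 1695.38 + 1716.44 + 1200.14 = 4611.96 km

4612 km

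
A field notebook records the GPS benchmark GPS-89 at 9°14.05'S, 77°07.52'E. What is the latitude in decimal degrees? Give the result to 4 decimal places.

9.2342°S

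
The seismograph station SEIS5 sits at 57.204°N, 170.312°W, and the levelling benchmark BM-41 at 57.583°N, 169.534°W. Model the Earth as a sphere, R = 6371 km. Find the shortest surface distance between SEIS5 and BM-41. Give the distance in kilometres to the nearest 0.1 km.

62.8 km

Δφ = 0.3790°,  Δλ = 0.7780°
a = sin²(Δφ/2) + cos φ₁ cos φ₂ sin²(Δλ/2) = 0.000024
c = 2·arcsin(√a) = 0.009864 rad = 0.5651°
d = R·c = 6371 × 0.009864 = 62.8 km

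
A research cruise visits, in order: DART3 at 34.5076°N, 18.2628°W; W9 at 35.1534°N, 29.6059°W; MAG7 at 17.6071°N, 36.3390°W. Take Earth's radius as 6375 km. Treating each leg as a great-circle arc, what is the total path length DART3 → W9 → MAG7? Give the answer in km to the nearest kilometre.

DART3→W9: c = 0.162808 rad, d = 1037.90 km
W9→MAG7: c = 0.323594 rad, d = 2062.91 km
Total = 1037.90 + 2062.91 = 3100.81 km

3101 km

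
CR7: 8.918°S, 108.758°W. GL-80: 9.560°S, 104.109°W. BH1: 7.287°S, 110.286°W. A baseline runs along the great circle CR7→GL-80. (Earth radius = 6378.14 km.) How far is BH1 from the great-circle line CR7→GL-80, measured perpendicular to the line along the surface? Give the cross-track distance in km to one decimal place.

δ₁₃ = central angle CR7→BH1 = 0.038825 rad  (haversine)
θ₁₃ = bearing CR7→BH1 = 317.044°,  θ₁₂ = bearing CR7→GL-80 = 98.334°
dₓₜ = R·arcsin(sin δ₁₃ · sin(θ₁₃ − θ₁₂)) = 6378.14·arcsin(0.03882·sin(218.710°)) = -154.840 km
|dₓₜ| = 154.840 km

154.8 km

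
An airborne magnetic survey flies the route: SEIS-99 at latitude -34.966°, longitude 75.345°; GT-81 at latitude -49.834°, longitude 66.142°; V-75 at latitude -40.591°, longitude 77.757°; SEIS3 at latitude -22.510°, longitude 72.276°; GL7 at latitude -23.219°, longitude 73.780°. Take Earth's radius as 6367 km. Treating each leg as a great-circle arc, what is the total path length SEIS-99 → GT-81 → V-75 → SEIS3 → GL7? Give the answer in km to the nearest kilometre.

SEIS-99→GT-81: c = 0.284808 rad, d = 1813.37 km
GT-81→V-75: c = 0.214954 rad, d = 1368.61 km
V-75→SEIS3: c = 0.325749 rad, d = 2074.04 km
SEIS3→GL7: c = 0.027169 rad, d = 172.98 km
Total = 1813.37 + 1368.61 + 2074.04 + 172.98 = 5429.01 km

5429 km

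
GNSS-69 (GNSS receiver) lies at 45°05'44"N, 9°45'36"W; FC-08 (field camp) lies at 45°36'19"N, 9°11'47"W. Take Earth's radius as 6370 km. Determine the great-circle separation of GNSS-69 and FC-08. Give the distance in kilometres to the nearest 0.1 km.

GNSS-69: φ = +45.09556°, λ = -9.76000°
FC-08: φ = +45.60528°, λ = -9.19639°
Δφ = 0.5097°,  Δλ = 0.5636°
a = sin²(Δφ/2) + cos φ₁ cos φ₂ sin²(Δλ/2) = 0.000032
c = 2·arcsin(√a) = 0.011266 rad = 0.6455°
d = R·c = 6370 × 0.011266 = 71.8 km

71.8 km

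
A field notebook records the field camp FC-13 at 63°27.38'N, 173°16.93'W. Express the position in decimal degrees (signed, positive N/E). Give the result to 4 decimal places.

lat: 63.4563° N → +63.4563°
lon: 173.2822° W → -173.2822°

+63.4563°, -173.2822°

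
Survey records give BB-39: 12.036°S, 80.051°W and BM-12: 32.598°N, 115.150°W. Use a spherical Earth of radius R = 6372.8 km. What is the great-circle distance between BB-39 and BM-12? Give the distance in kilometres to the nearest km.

6209 km

Δφ = 44.6340°,  Δλ = -35.0990°
a = sin²(Δφ/2) + cos φ₁ cos φ₂ sin²(Δλ/2) = 0.219109
c = 2·arcsin(√a) = 0.974258 rad = 55.8209°
d = R·c = 6372.8 × 0.974258 = 6208.8 km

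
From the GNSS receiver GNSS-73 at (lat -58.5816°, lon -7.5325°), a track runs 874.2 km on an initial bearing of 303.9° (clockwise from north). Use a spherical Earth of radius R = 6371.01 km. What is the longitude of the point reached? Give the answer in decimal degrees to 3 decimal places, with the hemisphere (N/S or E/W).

18.580°W

δ = d/R = 874.2/6371.01 = 0.137215 rad
φ₂ = arcsin(sin φ₁ cos δ + cos φ₁ sin δ cos θ)
   = arcsin(-0.85338·0.99060 + 0.52128·0.13679·0.55775) = -53.66755°
λ₂ = λ₁ + atan2(sin θ sin δ cos φ₁, cos δ − sin φ₁ sin φ₂) = -18.58027°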